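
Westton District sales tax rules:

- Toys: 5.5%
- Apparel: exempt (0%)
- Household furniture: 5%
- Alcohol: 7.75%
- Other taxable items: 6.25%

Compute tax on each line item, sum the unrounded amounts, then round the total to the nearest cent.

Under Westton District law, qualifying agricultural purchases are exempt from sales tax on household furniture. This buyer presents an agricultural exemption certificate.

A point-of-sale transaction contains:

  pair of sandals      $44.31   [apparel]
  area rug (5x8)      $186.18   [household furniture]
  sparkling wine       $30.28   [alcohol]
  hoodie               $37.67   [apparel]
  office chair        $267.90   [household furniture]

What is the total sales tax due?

$2.35

Pair of sandals $44.31: apparel → 0% → $0.00
Area rug (5x8) $186.18: household furniture, buyer-exempt → 0% → $0.00
Sparkling wine $30.28: alcohol → 7.75% → $2.3467
Hoodie $37.67: apparel → 0% → $0.00
Office chair $267.90: household furniture, buyer-exempt → 0% → $0.00
Unrounded tax sum = $2.3467 → $2.35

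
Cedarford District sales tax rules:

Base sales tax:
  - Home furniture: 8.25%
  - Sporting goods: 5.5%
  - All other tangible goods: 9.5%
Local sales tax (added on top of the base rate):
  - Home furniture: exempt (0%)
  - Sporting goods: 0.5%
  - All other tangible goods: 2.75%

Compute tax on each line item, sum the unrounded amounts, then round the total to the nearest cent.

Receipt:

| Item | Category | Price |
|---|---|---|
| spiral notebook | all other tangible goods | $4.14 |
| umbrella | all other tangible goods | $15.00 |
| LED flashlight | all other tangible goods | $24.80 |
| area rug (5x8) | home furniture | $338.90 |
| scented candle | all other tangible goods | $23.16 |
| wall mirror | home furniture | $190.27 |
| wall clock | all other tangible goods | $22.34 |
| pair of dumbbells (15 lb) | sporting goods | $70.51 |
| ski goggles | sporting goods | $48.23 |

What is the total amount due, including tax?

Spiral notebook $4.14: all other tangible goods → 9.5% + 2.75% local = 12.25% → $0.50715
Umbrella $15.00: all other tangible goods → 9.5% + 2.75% local = 12.25% → $1.8375
LED flashlight $24.80: all other tangible goods → 9.5% + 2.75% local = 12.25% → $3.038
Area rug (5x8) $338.90: home furniture → 8.25% + 0% local = 8.25% → $27.95925
Scented candle $23.16: all other tangible goods → 9.5% + 2.75% local = 12.25% → $2.8371
Wall mirror $190.27: home furniture → 8.25% + 0% local = 8.25% → $15.697275
Wall clock $22.34: all other tangible goods → 9.5% + 2.75% local = 12.25% → $2.73665
Pair of dumbbells (15 lb) $70.51: sporting goods → 5.5% + 0.5% local = 6% → $4.2306
Ski goggles $48.23: sporting goods → 5.5% + 0.5% local = 6% → $2.8938
Subtotal = $737.35; unrounded tax = $61.737325 → $61.74; total due = $799.09

$799.09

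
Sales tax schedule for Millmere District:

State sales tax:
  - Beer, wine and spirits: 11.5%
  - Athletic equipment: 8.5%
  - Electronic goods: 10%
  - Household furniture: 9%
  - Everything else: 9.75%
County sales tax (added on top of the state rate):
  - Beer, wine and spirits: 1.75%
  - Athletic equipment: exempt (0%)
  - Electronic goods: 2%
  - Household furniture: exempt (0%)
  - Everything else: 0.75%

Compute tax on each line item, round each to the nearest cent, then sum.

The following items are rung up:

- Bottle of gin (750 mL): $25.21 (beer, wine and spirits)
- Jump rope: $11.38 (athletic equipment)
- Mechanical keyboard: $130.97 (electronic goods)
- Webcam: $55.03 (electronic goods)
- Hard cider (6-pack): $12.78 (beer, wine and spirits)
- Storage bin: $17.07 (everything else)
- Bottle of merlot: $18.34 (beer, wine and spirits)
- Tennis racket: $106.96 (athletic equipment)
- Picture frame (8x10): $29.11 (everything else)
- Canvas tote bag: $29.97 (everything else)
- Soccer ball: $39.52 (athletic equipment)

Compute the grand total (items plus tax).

$527.54

Bottle of gin (750 mL) $25.21: beer, wine and spirits → 11.5% + 1.75% county = 13.25% → $3.34
Jump rope $11.38: athletic equipment → 8.5% + 0% county = 8.5% → $0.97
Mechanical keyboard $130.97: electronic goods → 10% + 2% county = 12% → $15.72
Webcam $55.03: electronic goods → 10% + 2% county = 12% → $6.60
Hard cider (6-pack) $12.78: beer, wine and spirits → 11.5% + 1.75% county = 13.25% → $1.69
Storage bin $17.07: everything else → 9.75% + 0.75% county = 10.5% → $1.79
Bottle of merlot $18.34: beer, wine and spirits → 11.5% + 1.75% county = 13.25% → $2.43
Tennis racket $106.96: athletic equipment → 8.5% + 0% county = 8.5% → $9.09
Picture frame (8x10) $29.11: everything else → 9.75% + 0.75% county = 10.5% → $3.06
Canvas tote bag $29.97: everything else → 9.75% + 0.75% county = 10.5% → $3.15
Soccer ball $39.52: athletic equipment → 8.5% + 0% county = 8.5% → $3.36
Subtotal = $476.34; tax = $51.20; total due = $527.54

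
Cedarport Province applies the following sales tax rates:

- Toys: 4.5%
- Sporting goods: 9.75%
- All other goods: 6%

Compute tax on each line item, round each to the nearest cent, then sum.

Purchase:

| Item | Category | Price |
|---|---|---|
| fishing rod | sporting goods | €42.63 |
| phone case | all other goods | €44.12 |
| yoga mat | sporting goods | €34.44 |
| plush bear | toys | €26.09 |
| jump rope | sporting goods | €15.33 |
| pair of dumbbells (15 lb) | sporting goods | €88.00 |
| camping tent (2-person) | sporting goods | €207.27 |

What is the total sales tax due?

Fishing rod €42.63: sporting goods → 9.75% → €4.16
Phone case €44.12: all other goods → 6% → €2.65
Yoga mat €34.44: sporting goods → 9.75% → €3.36
Plush bear €26.09: toys → 4.5% → €1.17
Jump rope €15.33: sporting goods → 9.75% → €1.49
Pair of dumbbells (15 lb) €88.00: sporting goods → 9.75% → €8.58
Camping tent (2-person) €207.27: sporting goods → 9.75% → €20.21
Total tax = €4.16 + €2.65 + €3.36 + €1.17 + €1.49 + €8.58 + €20.21 = €41.62

€41.62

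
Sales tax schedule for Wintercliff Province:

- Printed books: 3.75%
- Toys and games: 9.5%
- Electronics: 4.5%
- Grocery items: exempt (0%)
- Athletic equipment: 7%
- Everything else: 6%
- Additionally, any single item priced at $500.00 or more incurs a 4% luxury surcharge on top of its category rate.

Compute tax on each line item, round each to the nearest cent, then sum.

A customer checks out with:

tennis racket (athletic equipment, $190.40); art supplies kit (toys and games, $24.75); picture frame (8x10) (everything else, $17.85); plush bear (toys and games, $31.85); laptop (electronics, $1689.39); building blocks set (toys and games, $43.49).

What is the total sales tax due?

Tennis racket $190.40: athletic equipment → 7% → $13.33
Art supplies kit $24.75: toys and games → 9.5% → $2.35
Picture frame (8x10) $17.85: everything else → 6% → $1.07
Plush bear $31.85: toys and games → 9.5% → $3.03
Laptop $1689.39: electronics → 4.5% + 4% surcharge = 8.5% → $143.60
Building blocks set $43.49: toys and games → 9.5% → $4.13
Total tax = $13.33 + $2.35 + $1.07 + $3.03 + $143.60 + $4.13 = $167.51

$167.51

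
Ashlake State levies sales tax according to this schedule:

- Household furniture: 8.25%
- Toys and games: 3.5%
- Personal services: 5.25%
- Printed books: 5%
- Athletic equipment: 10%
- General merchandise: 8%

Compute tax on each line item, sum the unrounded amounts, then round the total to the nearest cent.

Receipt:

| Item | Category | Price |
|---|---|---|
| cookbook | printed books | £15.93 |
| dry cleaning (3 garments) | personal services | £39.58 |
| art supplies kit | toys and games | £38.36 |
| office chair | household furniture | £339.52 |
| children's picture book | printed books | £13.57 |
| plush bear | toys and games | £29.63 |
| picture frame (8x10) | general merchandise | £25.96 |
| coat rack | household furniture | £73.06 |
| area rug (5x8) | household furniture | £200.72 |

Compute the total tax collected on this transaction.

Cookbook £15.93: printed books → 5% → £0.7965
Dry cleaning (3 garments) £39.58: personal services → 5.25% → £2.07795
Art supplies kit £38.36: toys and games → 3.5% → £1.3426
Office chair £339.52: household furniture → 8.25% → £28.0104
Children's picture book £13.57: printed books → 5% → £0.6785
Plush bear £29.63: toys and games → 3.5% → £1.03705
Picture frame (8x10) £25.96: general merchandise → 8% → £2.0768
Coat rack £73.06: household furniture → 8.25% → £6.02745
Area rug (5x8) £200.72: household furniture → 8.25% → £16.5594
Unrounded tax sum = £58.60665 → £58.61

£58.61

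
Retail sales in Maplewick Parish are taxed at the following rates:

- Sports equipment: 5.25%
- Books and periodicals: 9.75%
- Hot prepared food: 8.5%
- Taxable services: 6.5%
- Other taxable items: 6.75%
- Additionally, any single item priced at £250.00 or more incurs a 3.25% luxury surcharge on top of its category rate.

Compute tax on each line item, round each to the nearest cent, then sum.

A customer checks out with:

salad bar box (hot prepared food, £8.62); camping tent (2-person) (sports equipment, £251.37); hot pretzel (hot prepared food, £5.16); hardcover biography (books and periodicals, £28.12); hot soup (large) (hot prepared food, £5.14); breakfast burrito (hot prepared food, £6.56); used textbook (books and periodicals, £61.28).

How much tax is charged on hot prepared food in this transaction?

Salad bar box £8.62: hot prepared food → 8.5% → £0.73
Hot pretzel £5.16: hot prepared food → 8.5% → £0.44
Hot soup (large) £5.14: hot prepared food → 8.5% → £0.44
Breakfast burrito £6.56: hot prepared food → 8.5% → £0.56
Tax on hot prepared food = £0.73 + £0.44 + £0.44 + £0.56 = £2.17

£2.17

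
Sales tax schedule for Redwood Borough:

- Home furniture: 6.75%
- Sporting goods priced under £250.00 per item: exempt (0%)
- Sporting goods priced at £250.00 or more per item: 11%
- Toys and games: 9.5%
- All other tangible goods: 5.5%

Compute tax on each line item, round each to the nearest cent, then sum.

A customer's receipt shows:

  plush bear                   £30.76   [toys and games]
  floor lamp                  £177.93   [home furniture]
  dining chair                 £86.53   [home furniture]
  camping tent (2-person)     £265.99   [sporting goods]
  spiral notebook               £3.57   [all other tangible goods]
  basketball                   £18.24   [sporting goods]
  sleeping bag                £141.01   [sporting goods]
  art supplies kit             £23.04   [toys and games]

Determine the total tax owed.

Plush bear £30.76: toys and games → 9.5% → £2.92
Floor lamp £177.93: home furniture → 6.75% → £12.01
Dining chair £86.53: home furniture → 6.75% → £5.84
Camping tent (2-person) £265.99: sporting goods, £250.00 or more → 11% → £29.26
Spiral notebook £3.57: all other tangible goods → 5.5% → £0.20
Basketball £18.24: sporting goods, under £250.00 → 0% → £0.00
Sleeping bag £141.01: sporting goods, under £250.00 → 0% → £0.00
Art supplies kit £23.04: toys and games → 9.5% → £2.19
Total tax = £2.92 + £12.01 + £5.84 + £29.26 + £0.20 + £2.19 = £52.42

£52.42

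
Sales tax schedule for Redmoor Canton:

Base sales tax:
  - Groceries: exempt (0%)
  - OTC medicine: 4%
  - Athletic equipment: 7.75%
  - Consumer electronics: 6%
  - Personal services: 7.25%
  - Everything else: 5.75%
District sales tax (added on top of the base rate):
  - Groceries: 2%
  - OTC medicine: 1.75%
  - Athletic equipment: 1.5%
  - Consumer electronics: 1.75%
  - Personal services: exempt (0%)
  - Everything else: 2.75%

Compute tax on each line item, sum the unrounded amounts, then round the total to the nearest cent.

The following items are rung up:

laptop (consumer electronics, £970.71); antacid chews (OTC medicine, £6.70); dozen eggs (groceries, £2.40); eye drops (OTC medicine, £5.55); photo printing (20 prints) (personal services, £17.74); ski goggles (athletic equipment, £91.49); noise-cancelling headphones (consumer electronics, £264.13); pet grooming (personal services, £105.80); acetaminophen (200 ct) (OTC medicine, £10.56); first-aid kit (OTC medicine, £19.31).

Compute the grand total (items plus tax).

Laptop £970.71: consumer electronics → 6% + 1.75% district = 7.75% → £75.230025
Antacid chews £6.70: OTC medicine → 4% + 1.75% district = 5.75% → £0.38525
Dozen eggs £2.40: groceries → 0% + 2% district = 2% → £0.048
Eye drops £5.55: OTC medicine → 4% + 1.75% district = 5.75% → £0.319125
Photo printing (20 prints) £17.74: personal services → 7.25% + 0% district = 7.25% → £1.28615
Ski goggles £91.49: athletic equipment → 7.75% + 1.5% district = 9.25% → £8.462825
Noise-cancelling headphones £264.13: consumer electronics → 6% + 1.75% district = 7.75% → £20.470075
Pet grooming £105.80: personal services → 7.25% + 0% district = 7.25% → £7.6705
Acetaminophen (200 ct) £10.56: OTC medicine → 4% + 1.75% district = 5.75% → £0.6072
First-aid kit £19.31: OTC medicine → 4% + 1.75% district = 5.75% → £1.110325
Subtotal = £1494.39; unrounded tax = £115.589475 → £115.59; total due = £1609.98

£1609.98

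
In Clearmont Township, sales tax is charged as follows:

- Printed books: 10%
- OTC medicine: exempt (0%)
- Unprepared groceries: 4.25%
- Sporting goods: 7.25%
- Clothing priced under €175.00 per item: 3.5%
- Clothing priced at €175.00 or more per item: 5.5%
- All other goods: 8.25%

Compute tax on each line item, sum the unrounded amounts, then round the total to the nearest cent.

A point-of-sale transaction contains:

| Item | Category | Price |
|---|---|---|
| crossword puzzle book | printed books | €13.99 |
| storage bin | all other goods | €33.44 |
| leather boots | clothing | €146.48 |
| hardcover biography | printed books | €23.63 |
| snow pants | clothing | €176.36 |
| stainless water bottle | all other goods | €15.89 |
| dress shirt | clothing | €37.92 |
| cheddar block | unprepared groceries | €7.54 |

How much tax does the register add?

€24.31

Crossword puzzle book €13.99: printed books → 10% → €1.399
Storage bin €33.44: all other goods → 8.25% → €2.7588
Leather boots €146.48: clothing, under €175.00 → 3.5% → €5.1268
Hardcover biography €23.63: printed books → 10% → €2.363
Snow pants €176.36: clothing, €175.00 or more → 5.5% → €9.6998
Stainless water bottle €15.89: all other goods → 8.25% → €1.310925
Dress shirt €37.92: clothing, under €175.00 → 3.5% → €1.3272
Cheddar block €7.54: unprepared groceries → 4.25% → €0.32045
Unrounded tax sum = €24.305975 → €24.31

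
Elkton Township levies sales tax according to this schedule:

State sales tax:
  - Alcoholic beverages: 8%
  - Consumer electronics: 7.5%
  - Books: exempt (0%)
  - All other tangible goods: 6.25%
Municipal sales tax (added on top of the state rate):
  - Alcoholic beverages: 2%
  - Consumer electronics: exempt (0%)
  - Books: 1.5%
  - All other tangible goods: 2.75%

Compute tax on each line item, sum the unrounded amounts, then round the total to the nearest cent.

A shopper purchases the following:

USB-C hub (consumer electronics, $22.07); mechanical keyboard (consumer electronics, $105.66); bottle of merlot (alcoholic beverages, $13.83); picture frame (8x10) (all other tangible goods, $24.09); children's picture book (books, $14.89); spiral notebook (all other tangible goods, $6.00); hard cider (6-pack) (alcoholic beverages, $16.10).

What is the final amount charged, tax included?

USB-C hub $22.07: consumer electronics → 7.5% + 0% municipal = 7.5% → $1.65525
Mechanical keyboard $105.66: consumer electronics → 7.5% + 0% municipal = 7.5% → $7.9245
Bottle of merlot $13.83: alcoholic beverages → 8% + 2% municipal = 10% → $1.383
Picture frame (8x10) $24.09: all other tangible goods → 6.25% + 2.75% municipal = 9% → $2.1681
Children's picture book $14.89: books → 0% + 1.5% municipal = 1.5% → $0.22335
Spiral notebook $6.00: all other tangible goods → 6.25% + 2.75% municipal = 9% → $0.54
Hard cider (6-pack) $16.10: alcoholic beverages → 8% + 2% municipal = 10% → $1.61
Subtotal = $202.64; unrounded tax = $15.5042 → $15.50; total due = $218.14

$218.14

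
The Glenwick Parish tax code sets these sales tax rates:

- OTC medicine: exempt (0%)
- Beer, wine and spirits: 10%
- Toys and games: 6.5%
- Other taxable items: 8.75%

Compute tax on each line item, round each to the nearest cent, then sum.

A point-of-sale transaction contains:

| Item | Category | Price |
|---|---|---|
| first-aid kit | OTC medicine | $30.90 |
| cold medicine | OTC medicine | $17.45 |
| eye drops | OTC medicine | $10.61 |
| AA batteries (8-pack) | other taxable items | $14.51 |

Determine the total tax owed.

First-aid kit $30.90: OTC medicine → 0% → $0.00
Cold medicine $17.45: OTC medicine → 0% → $0.00
Eye drops $10.61: OTC medicine → 0% → $0.00
AA batteries (8-pack) $14.51: other taxable items → 8.75% → $1.27
Total tax = $1.27

$1.27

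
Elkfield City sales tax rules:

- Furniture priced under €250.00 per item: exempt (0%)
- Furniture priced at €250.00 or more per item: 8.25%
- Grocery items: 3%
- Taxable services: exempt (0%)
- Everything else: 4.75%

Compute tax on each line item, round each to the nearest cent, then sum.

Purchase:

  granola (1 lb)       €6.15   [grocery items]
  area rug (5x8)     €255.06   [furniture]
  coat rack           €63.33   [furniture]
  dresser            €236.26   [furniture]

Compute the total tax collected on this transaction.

Granola (1 lb) €6.15: grocery items → 3% → €0.18
Area rug (5x8) €255.06: furniture, €250.00 or more → 8.25% → €21.04
Coat rack €63.33: furniture, under €250.00 → 0% → €0.00
Dresser €236.26: furniture, under €250.00 → 0% → €0.00
Total tax = €0.18 + €21.04 = €21.22

€21.22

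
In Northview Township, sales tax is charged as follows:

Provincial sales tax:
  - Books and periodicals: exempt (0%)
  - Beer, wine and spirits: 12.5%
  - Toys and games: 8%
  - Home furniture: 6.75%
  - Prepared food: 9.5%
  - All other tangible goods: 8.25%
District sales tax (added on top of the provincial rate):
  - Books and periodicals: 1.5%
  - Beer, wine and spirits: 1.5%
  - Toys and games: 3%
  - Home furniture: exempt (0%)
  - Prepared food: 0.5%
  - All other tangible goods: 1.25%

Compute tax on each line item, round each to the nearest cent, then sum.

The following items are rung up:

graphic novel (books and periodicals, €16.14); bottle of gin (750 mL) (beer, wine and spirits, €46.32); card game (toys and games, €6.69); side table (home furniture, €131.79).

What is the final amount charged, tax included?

€217.30

Graphic novel €16.14: books and periodicals → 0% + 1.5% district = 1.5% → €0.24
Bottle of gin (750 mL) €46.32: beer, wine and spirits → 12.5% + 1.5% district = 14% → €6.48
Card game €6.69: toys and games → 8% + 3% district = 11% → €0.74
Side table €131.79: home furniture → 6.75% + 0% district = 6.75% → €8.90
Subtotal = €200.94; tax = €16.36; total due = €217.30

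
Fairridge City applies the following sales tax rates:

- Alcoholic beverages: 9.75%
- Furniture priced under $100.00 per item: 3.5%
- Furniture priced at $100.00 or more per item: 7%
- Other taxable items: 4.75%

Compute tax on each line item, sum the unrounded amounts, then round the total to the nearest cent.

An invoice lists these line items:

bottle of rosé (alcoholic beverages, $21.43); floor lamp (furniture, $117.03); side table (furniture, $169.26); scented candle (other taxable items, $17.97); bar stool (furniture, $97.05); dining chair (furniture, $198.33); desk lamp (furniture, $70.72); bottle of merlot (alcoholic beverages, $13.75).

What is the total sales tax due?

$44.08

Bottle of rosé $21.43: alcoholic beverages → 9.75% → $2.089425
Floor lamp $117.03: furniture, $100.00 or more → 7% → $8.1921
Side table $169.26: furniture, $100.00 or more → 7% → $11.8482
Scented candle $17.97: other taxable items → 4.75% → $0.853575
Bar stool $97.05: furniture, under $100.00 → 3.5% → $3.39675
Dining chair $198.33: furniture, $100.00 or more → 7% → $13.8831
Desk lamp $70.72: furniture, under $100.00 → 3.5% → $2.4752
Bottle of merlot $13.75: alcoholic beverages → 9.75% → $1.340625
Unrounded tax sum = $44.078975 → $44.08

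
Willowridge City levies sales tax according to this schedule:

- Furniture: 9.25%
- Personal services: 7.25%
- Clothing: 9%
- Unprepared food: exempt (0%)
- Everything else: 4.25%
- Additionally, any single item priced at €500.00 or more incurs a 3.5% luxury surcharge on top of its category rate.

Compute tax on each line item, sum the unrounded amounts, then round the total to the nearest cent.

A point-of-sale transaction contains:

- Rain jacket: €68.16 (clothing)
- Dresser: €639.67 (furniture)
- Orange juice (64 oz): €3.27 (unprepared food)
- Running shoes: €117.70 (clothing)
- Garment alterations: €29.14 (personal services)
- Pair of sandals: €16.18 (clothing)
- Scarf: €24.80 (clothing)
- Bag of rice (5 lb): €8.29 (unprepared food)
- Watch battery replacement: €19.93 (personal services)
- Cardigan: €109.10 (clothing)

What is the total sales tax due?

€115.35

Rain jacket €68.16: clothing → 9% → €6.1344
Dresser €639.67: furniture → 9.25% + 3.5% surcharge = 12.75% → €81.557925
Orange juice (64 oz) €3.27: unprepared food → 0% → €0.00
Running shoes €117.70: clothing → 9% → €10.593
Garment alterations €29.14: personal services → 7.25% → €2.11265
Pair of sandals €16.18: clothing → 9% → €1.4562
Scarf €24.80: clothing → 9% → €2.232
Bag of rice (5 lb) €8.29: unprepared food → 0% → €0.00
Watch battery replacement €19.93: personal services → 7.25% → €1.444925
Cardigan €109.10: clothing → 9% → €9.819
Unrounded tax sum = €115.3501 → €115.35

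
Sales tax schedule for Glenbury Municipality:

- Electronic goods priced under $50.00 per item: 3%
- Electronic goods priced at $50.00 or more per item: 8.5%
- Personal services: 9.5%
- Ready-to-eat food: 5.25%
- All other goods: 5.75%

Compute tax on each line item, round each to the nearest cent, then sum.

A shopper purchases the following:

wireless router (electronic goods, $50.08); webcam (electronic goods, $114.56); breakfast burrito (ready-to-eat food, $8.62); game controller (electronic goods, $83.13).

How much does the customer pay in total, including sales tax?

$277.91

Wireless router $50.08: electronic goods, $50.00 or more → 8.5% → $4.26
Webcam $114.56: electronic goods, $50.00 or more → 8.5% → $9.74
Breakfast burrito $8.62: ready-to-eat food → 5.25% → $0.45
Game controller $83.13: electronic goods, $50.00 or more → 8.5% → $7.07
Subtotal = $256.39; tax = $21.52; total due = $277.91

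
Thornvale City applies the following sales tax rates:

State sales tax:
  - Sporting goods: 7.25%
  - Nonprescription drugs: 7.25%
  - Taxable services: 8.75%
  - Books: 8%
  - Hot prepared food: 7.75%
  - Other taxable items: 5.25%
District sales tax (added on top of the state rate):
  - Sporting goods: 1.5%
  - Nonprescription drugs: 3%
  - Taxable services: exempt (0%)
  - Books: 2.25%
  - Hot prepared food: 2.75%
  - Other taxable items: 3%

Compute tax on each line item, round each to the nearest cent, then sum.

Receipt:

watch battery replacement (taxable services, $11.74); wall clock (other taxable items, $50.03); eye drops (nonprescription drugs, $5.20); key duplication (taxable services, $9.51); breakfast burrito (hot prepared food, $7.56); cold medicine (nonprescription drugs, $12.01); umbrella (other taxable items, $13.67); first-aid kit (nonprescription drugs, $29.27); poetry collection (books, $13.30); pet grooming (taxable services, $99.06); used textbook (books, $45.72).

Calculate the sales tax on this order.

$27.39

Watch battery replacement $11.74: taxable services → 8.75% + 0% district = 8.75% → $1.03
Wall clock $50.03: other taxable items → 5.25% + 3% district = 8.25% → $4.13
Eye drops $5.20: nonprescription drugs → 7.25% + 3% district = 10.25% → $0.53
Key duplication $9.51: taxable services → 8.75% + 0% district = 8.75% → $0.83
Breakfast burrito $7.56: hot prepared food → 7.75% + 2.75% district = 10.5% → $0.79
Cold medicine $12.01: nonprescription drugs → 7.25% + 3% district = 10.25% → $1.23
Umbrella $13.67: other taxable items → 5.25% + 3% district = 8.25% → $1.13
First-aid kit $29.27: nonprescription drugs → 7.25% + 3% district = 10.25% → $3.00
Poetry collection $13.30: books → 8% + 2.25% district = 10.25% → $1.36
Pet grooming $99.06: taxable services → 8.75% + 0% district = 8.75% → $8.67
Used textbook $45.72: books → 8% + 2.25% district = 10.25% → $4.69
Total tax = $1.03 + $4.13 + $0.53 + $0.83 + $0.79 + $1.23 + $1.13 + $3.00 + $1.36 + $8.67 + $4.69 = $27.39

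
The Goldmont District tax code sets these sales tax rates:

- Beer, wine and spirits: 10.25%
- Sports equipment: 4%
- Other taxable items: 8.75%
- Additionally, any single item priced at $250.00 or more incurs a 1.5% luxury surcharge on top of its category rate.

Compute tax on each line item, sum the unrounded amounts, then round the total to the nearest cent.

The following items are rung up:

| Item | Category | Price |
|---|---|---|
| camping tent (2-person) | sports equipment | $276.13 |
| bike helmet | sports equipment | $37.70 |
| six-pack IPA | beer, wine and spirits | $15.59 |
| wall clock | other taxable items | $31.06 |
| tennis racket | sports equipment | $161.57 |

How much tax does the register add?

$27.47

Camping tent (2-person) $276.13: sports equipment → 4% + 1.5% surcharge = 5.5% → $15.18715
Bike helmet $37.70: sports equipment → 4% → $1.508
Six-pack IPA $15.59: beer, wine and spirits → 10.25% → $1.597975
Wall clock $31.06: other taxable items → 8.75% → $2.71775
Tennis racket $161.57: sports equipment → 4% → $6.4628
Unrounded tax sum = $27.473675 → $27.47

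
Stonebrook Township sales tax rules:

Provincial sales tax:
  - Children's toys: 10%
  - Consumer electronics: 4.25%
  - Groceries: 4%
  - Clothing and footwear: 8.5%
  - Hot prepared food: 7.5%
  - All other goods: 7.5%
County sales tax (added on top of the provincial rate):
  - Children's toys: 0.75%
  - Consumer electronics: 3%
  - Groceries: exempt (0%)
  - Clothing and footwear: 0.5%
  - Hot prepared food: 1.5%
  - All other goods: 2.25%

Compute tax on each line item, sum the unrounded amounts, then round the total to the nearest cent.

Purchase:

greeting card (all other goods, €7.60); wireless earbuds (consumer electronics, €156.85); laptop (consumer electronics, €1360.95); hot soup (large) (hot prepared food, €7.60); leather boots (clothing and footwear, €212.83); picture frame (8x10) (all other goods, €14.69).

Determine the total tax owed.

€132.05

Greeting card €7.60: all other goods → 7.5% + 2.25% county = 9.75% → €0.741
Wireless earbuds €156.85: consumer electronics → 4.25% + 3% county = 7.25% → €11.371625
Laptop €1360.95: consumer electronics → 4.25% + 3% county = 7.25% → €98.668875
Hot soup (large) €7.60: hot prepared food → 7.5% + 1.5% county = 9% → €0.684
Leather boots €212.83: clothing and footwear → 8.5% + 0.5% county = 9% → €19.1547
Picture frame (8x10) €14.69: all other goods → 7.5% + 2.25% county = 9.75% → €1.432275
Unrounded tax sum = €132.052475 → €132.05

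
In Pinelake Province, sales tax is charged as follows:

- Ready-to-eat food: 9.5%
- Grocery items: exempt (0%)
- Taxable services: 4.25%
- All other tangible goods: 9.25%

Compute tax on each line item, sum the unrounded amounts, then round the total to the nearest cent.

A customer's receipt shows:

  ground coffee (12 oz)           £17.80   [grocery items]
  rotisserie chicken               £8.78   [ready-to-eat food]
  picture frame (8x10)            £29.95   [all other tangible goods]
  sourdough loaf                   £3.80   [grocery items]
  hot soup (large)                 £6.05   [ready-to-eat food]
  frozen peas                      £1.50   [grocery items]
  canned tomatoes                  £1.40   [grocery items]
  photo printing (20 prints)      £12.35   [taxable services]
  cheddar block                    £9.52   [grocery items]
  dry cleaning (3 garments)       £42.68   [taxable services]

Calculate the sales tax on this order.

Ground coffee (12 oz) £17.80: grocery items → 0% → £0.00
Rotisserie chicken £8.78: ready-to-eat food → 9.5% → £0.8341
Picture frame (8x10) £29.95: all other tangible goods → 9.25% → £2.770375
Sourdough loaf £3.80: grocery items → 0% → £0.00
Hot soup (large) £6.05: ready-to-eat food → 9.5% → £0.57475
Frozen peas £1.50: grocery items → 0% → £0.00
Canned tomatoes £1.40: grocery items → 0% → £0.00
Photo printing (20 prints) £12.35: taxable services → 4.25% → £0.524875
Cheddar block £9.52: grocery items → 0% → £0.00
Dry cleaning (3 garments) £42.68: taxable services → 4.25% → £1.8139
Unrounded tax sum = £6.518 → £6.52

£6.52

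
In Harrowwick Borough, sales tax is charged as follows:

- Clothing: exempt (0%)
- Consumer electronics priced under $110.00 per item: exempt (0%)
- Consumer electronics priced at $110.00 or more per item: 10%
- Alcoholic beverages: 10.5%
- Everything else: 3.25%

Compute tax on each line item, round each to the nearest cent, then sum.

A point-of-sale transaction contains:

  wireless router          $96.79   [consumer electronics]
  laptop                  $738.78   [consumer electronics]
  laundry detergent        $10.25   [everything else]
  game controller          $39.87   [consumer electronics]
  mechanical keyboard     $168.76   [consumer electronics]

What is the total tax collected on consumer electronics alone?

$90.76

Wireless router $96.79: consumer electronics, under $110.00 → 0% → $0.00
Laptop $738.78: consumer electronics, $110.00 or more → 10% → $73.88
Game controller $39.87: consumer electronics, under $110.00 → 0% → $0.00
Mechanical keyboard $168.76: consumer electronics, $110.00 or more → 10% → $16.88
Tax on consumer electronics = $0.00 + $73.88 + $0.00 + $16.88 = $90.76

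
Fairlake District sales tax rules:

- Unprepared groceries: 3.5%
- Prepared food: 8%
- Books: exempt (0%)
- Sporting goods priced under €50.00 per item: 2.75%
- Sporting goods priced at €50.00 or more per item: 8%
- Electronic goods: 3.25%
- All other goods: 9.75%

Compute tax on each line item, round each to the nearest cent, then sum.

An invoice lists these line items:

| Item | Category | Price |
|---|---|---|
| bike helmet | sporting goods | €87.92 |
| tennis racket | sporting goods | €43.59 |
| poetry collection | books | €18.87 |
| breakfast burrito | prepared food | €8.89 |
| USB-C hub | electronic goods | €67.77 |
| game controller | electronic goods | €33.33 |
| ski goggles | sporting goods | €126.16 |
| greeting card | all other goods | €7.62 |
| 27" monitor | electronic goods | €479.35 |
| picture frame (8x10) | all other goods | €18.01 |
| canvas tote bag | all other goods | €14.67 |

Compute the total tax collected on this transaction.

Bike helmet €87.92: sporting goods, €50.00 or more → 8% → €7.03
Tennis racket €43.59: sporting goods, under €50.00 → 2.75% → €1.20
Poetry collection €18.87: books → 0% → €0.00
Breakfast burrito €8.89: prepared food → 8% → €0.71
USB-C hub €67.77: electronic goods → 3.25% → €2.20
Game controller €33.33: electronic goods → 3.25% → €1.08
Ski goggles €126.16: sporting goods, €50.00 or more → 8% → €10.09
Greeting card €7.62: all other goods → 9.75% → €0.74
27" monitor €479.35: electronic goods → 3.25% → €15.58
Picture frame (8x10) €18.01: all other goods → 9.75% → €1.76
Canvas tote bag €14.67: all other goods → 9.75% → €1.43
Total tax = €7.03 + €1.20 + €0.71 + €2.20 + €1.08 + €10.09 + €0.74 + €15.58 + €1.76 + €1.43 = €41.82

€41.82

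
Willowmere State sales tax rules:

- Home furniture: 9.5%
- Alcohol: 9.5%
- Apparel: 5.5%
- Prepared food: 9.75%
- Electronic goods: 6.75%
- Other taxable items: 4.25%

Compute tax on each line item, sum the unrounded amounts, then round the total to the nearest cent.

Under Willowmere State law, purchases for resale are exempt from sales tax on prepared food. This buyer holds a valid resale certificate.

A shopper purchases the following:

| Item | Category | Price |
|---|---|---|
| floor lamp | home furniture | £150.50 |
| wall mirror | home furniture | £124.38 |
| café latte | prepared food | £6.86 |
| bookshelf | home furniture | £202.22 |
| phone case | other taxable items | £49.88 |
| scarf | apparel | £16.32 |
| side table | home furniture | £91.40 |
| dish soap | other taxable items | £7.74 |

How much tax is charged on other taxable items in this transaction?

Phone case £49.88: other taxable items → 4.25% → £2.1199
Dish soap £7.74: other taxable items → 4.25% → £0.32895
Tax on other taxable items: unrounded sum = £2.44885 → £2.45

£2.45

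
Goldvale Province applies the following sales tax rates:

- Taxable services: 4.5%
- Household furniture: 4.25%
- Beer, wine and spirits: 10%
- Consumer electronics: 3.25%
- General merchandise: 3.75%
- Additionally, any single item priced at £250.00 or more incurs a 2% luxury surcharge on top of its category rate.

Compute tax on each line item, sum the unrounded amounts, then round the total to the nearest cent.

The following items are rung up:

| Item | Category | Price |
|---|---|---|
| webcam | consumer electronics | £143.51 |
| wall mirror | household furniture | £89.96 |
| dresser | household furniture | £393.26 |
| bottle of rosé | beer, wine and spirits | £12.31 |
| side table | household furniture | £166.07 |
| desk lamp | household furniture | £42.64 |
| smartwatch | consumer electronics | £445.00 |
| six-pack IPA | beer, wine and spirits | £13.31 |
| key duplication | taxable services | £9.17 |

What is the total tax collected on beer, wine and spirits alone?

£2.56

Bottle of rosé £12.31: beer, wine and spirits → 10% → £1.231
Six-pack IPA £13.31: beer, wine and spirits → 10% → £1.331
Tax on beer, wine and spirits: unrounded sum = £2.562 → £2.56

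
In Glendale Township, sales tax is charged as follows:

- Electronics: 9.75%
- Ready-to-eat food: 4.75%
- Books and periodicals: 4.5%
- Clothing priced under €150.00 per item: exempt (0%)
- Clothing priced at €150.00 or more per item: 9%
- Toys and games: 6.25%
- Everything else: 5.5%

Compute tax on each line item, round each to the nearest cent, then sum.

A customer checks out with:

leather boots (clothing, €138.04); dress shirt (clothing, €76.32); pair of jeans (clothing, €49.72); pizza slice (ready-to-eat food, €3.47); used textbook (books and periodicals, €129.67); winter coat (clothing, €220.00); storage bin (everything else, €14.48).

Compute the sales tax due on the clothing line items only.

€19.80

Leather boots €138.04: clothing, under €150.00 → 0% → €0.00
Dress shirt €76.32: clothing, under €150.00 → 0% → €0.00
Pair of jeans €49.72: clothing, under €150.00 → 0% → €0.00
Winter coat €220.00: clothing, €150.00 or more → 9% → €19.80
Tax on clothing = €0.00 + €0.00 + €0.00 + €19.80 = €19.80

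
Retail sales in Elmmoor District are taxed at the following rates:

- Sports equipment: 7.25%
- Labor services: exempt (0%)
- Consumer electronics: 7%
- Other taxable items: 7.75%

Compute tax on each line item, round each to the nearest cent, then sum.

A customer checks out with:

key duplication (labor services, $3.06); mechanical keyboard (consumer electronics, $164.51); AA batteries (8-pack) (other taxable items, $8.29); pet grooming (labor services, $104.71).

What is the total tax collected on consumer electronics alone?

$11.52

Mechanical keyboard $164.51: consumer electronics → 7% → $11.52
Tax on consumer electronics = $11.52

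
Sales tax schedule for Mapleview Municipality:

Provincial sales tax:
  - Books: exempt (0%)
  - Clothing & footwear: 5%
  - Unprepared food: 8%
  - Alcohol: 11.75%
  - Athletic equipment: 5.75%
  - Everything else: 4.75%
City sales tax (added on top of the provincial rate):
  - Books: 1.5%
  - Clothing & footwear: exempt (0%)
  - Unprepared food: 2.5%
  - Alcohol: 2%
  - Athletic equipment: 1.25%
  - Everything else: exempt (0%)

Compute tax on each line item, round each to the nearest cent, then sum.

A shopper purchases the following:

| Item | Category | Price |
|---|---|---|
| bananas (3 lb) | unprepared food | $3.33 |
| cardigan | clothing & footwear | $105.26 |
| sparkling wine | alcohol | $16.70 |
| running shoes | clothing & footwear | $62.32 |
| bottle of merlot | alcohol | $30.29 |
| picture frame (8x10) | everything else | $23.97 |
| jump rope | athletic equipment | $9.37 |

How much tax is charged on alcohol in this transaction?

$6.46

Sparkling wine $16.70: alcohol → 11.75% + 2% city = 13.75% → $2.30
Bottle of merlot $30.29: alcohol → 11.75% + 2% city = 13.75% → $4.16
Tax on alcohol = $2.30 + $4.16 = $6.46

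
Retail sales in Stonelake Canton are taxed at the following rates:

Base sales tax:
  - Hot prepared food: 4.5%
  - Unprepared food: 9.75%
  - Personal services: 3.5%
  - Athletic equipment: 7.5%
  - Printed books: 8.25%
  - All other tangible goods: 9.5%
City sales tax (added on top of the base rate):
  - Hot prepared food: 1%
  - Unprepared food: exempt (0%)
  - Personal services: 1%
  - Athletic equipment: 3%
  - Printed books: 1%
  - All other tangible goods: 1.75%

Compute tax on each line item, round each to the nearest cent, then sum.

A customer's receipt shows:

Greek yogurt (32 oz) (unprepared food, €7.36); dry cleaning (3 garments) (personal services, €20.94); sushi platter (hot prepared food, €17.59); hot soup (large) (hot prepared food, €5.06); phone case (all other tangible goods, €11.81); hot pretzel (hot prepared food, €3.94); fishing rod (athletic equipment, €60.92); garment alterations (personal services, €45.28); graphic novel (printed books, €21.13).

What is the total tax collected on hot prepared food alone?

€1.47

Sushi platter €17.59: hot prepared food → 4.5% + 1% city = 5.5% → €0.97
Hot soup (large) €5.06: hot prepared food → 4.5% + 1% city = 5.5% → €0.28
Hot pretzel €3.94: hot prepared food → 4.5% + 1% city = 5.5% → €0.22
Tax on hot prepared food = €0.97 + €0.28 + €0.22 = €1.47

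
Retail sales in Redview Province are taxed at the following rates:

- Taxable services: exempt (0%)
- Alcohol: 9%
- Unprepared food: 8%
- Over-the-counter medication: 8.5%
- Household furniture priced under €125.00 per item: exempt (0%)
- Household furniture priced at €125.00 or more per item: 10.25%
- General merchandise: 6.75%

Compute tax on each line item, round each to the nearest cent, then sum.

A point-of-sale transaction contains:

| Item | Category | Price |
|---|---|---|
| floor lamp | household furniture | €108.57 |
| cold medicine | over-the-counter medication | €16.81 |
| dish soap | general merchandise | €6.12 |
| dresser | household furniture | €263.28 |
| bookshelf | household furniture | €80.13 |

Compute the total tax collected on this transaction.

Floor lamp €108.57: household furniture, under €125.00 → 0% → €0.00
Cold medicine €16.81: over-the-counter medication → 8.5% → €1.43
Dish soap €6.12: general merchandise → 6.75% → €0.41
Dresser €263.28: household furniture, €125.00 or more → 10.25% → €26.99
Bookshelf €80.13: household furniture, under €125.00 → 0% → €0.00
Total tax = €1.43 + €0.41 + €26.99 = €28.83

€28.83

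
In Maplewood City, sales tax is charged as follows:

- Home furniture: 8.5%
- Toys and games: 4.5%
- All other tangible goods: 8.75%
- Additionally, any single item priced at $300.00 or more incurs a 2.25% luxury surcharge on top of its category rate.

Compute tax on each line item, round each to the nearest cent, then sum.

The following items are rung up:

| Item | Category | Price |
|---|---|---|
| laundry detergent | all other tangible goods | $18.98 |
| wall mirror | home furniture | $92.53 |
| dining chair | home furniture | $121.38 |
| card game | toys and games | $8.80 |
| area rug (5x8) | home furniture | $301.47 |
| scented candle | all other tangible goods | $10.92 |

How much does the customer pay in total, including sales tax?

$607.70

Laundry detergent $18.98: all other tangible goods → 8.75% → $1.66
Wall mirror $92.53: home furniture → 8.5% → $7.87
Dining chair $121.38: home furniture → 8.5% → $10.32
Card game $8.80: toys and games → 4.5% → $0.40
Area rug (5x8) $301.47: home furniture → 8.5% + 2.25% surcharge = 10.75% → $32.41
Scented candle $10.92: all other tangible goods → 8.75% → $0.96
Subtotal = $554.08; tax = $53.62; total due = $607.70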